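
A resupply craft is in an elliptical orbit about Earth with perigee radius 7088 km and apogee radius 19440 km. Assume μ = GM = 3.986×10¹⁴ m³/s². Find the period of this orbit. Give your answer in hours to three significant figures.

T ≈ 4.22 hours

Semi-major axis a = (r_p + r_a)/2 = (7088.0 + 19440)/2 = 13264 km = 1.326×10⁷ m.
By Kepler's third law T = 2π√(a³/μ) = 2π × 2.420×10³ = 1.520×10⁴ s.
= 4.223 hours.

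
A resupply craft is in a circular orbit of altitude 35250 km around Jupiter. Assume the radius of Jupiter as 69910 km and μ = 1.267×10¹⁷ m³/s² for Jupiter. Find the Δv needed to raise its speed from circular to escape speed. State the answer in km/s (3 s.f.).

Δv ≈ 14.4 km/s

r = 69910 + 35250 = 105160 km = 1.0516×10⁸ m.
Circular speed v_c = √(μ/r) = 34710 m/s.
Escape speed v_esc = √(2μ/r) = √2 × v_c = 49090 m/s.
Δv = v_esc − v_c = 14380 m/s = 14.38 km/s.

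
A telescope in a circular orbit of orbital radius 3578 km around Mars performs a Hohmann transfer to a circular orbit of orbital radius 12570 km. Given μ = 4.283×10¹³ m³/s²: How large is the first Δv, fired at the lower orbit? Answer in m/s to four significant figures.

r₁ = 3578 km = 3.578×10⁶ m.
r₂ = 12570 km = 1.257×10⁷ m.
Transfer ellipse a_t = (r₁ + r₂)/2 = 8.074×10⁶ m.
At r₁: circular v_c1 = √(μ/r₁) = 3460 m/s; transfer-periapsis v_p = √[μ(2/r₁ − 1/a_t)] = 4317 m/s.
Δv₁ = v_p − v_c1 = 857.1 m/s.

Δv ≈ 857.1 m/s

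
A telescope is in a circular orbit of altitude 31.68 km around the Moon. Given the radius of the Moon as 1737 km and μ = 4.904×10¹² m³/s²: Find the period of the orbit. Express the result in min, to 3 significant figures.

r = 1737 + 31.68 = 1768.7 km = 1.7687×10⁶ m.
Kepler's third law: T = 2π√(r³/μ) = 2π√((1.769×10⁶)³ / 4.904×10¹²).
r³/μ = 1.128×10⁶ s², so T = 2π × 1.062×10³ = 6.674×10³ s.
Converting: 6.674×10³ s ÷ 60.00 = 111.2 min.

T ≈ 111 min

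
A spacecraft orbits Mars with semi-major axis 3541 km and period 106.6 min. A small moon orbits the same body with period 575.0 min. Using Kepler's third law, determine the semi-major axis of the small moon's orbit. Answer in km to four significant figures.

a₂ ≈ 10890 km

Kepler's third law: a³ ∝ T², so a₂ = a₁ (T₂/T₁)^(2/3).
T₂/T₁ = 5.394, (T₂/T₁)^(2/3) = 3.076.
a₂ = 3541 × 3.076 = 10890 km.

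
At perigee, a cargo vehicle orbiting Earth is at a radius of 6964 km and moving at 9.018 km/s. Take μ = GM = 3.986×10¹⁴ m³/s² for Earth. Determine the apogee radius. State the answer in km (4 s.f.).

r_p = 6.964×10⁶ m.
Specific energy ε = v²/2 − μ/r = -1.658×10⁷ J/kg, so a = −μ/(2ε) = 1.202×10⁷ m.
The apsides satisfy r_p + r_a = 2a, so the apogee radius is 2a − r_p = 1.708×10⁷ m = 17084 km.

apogee radius ≈ 17080 km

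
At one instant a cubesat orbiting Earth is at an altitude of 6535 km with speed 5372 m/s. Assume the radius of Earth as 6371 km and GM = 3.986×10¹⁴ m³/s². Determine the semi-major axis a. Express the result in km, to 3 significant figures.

a ≈ 12100 km

r = 6371 + 6535 = 12906 km = 1.291×10⁷ m.
Specific orbital energy ε = v²/2 − μ/r = (5372)²/2 − 3.986×10¹⁴/1.291×10⁷ = -1.646×10⁷ J/kg.
Since ε = −μ/(2a), a = −μ/(2ε) = 1.211×10⁷ m = 12111 km.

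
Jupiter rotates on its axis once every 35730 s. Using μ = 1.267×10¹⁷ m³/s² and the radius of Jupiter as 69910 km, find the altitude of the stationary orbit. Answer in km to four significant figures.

h_sync ≈ 90110 km

A synchronous orbit has period T, so by Kepler's third law a = (μT²/4π²)^(1/3).
μT²/4π² = 1.267×10¹⁷ × (3.573×10⁴)² / 39.48 = 4.097×10²⁴ m³.
a = 1.600×10⁸ m = 1.6002×10⁵ km.
Altitude h = a − R = 1.6002×10⁵ − 69910 = 90105 km.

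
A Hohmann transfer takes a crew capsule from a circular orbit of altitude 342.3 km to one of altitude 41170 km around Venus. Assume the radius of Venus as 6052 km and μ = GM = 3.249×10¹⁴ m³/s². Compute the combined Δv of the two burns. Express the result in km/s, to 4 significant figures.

r₁ = 6052 + 342.3 = 6394.3 km = 6.3943×10⁶ m.
r₂ = 6052 + 41170 = 47222 km = 4.7222×10⁷ m.
Transfer ellipse a_t = (r₁ + r₂)/2 = 2.681×10⁷ m.
At r₁: circular v_c1 = √(μ/r₁) = 7128 m/s; transfer-periapsis v_p = √[μ(2/r₁ − 1/a_t)] = 9461 m/s.
Δv₁ = v_p − v_c1 = 2332 m/s.
At r₂: circular v_c2 = √(μ/r₂) = 2623 m/s; transfer-apoapsis v_a = √[μ(2/r₂ − 1/a_t)] = 1281 m/s.
Δv₂ = v_c2 − v_a = 1342 m/s.
Total Δv = Δv₁ + Δv₂ = 3674 m/s = 3.674 km/s.

Δv_total ≈ 3.674 km/s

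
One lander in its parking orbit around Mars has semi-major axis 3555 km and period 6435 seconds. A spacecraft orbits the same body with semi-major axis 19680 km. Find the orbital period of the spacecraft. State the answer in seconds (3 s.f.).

Kepler's third law: T² ∝ a³, so T₂ = T₁ (a₂/a₁)^(3/2).
a₂/a₁ = 5.536, (a₂/a₁)^(3/2) = 13.03.
T₂ = 6435 × 13.03 = 83820 seconds.

T₂ ≈ 83800 seconds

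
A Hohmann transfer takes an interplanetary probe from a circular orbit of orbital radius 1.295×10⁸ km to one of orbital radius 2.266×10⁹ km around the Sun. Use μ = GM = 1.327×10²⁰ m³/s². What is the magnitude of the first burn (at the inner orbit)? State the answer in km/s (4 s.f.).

r₁ = 1.295×10⁸ km = 1.295×10¹¹ m.
r₂ = 2.266×10⁹ km = 2.266×10¹² m.
Transfer ellipse a_t = (r₁ + r₂)/2 = 1.198×10¹² m.
At r₁: circular v_c1 = √(μ/r₁) = 32010 m/s; transfer-perihelion v_p = √[μ(2/r₁ − 1/a_t)] = 44030 m/s.
Δv₁ = v_p − v_c1 = 12020 m/s.
= 12.02 km/s.

Δv ≈ 12.02 km/s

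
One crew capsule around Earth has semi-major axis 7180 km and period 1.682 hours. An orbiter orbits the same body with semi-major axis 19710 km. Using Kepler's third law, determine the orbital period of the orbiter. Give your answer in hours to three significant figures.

T₂ ≈ 7.65 hours

Kepler's third law: T² ∝ a³, so T₂ = T₁ (a₂/a₁)^(3/2).
a₂/a₁ = 2.745, (a₂/a₁)^(3/2) = 4.548.
T₂ = 1.682 × 4.548 = 7.650 hours.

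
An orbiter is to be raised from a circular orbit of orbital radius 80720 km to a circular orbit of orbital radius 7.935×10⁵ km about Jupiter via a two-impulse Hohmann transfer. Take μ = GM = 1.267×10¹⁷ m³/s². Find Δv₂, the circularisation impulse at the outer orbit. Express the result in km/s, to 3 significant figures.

r₁ = 80720 km = 8.072×10⁷ m.
r₂ = 7.935×10⁵ km = 7.935×10⁸ m.
Transfer ellipse a_t = (r₁ + r₂)/2 = 4.371×10⁸ m.
At r₁: circular v_c1 = √(μ/r₁) = 39620 m/s; transfer-perijove v_p = √[μ(2/r₁ − 1/a_t)] = 53380 m/s.
At r₂: circular v_c2 = √(μ/r₂) = 12640 m/s; transfer-apojove v_a = √[μ(2/r₂ − 1/a_t)] = 5430 m/s.
Δv₂ = v_c2 − v_a = 7206 m/s.
= 7.206 km/s.

Δv ≈ 7.21 km/s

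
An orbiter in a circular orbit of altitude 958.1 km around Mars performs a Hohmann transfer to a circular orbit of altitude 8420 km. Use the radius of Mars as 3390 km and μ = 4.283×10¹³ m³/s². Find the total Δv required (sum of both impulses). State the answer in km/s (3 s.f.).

Δv_total ≈ 1.16 km/s

r₁ = 3390 + 958.1 = 4348.1 km = 4.3481×10⁶ m.
r₂ = 3390 + 8420 = 11810 km = 1.1810×10⁷ m.
Transfer ellipse a_t = (r₁ + r₂)/2 = 8.079×10⁶ m.
At r₁: circular v_c1 = √(μ/r₁) = 3139 m/s; transfer-periapsis v_p = √[μ(2/r₁ − 1/a_t)] = 3795 m/s.
Δv₁ = v_p − v_c1 = 656.1 m/s.
At r₂: circular v_c2 = √(μ/r₂) = 1904 m/s; transfer-apoapsis v_a = √[μ(2/r₂ − 1/a_t)] = 1397 m/s.
Δv₂ = v_c2 − v_a = 507.3 m/s.
Total Δv = Δv₁ + Δv₂ = 1163 m/s = 1.163 km/s.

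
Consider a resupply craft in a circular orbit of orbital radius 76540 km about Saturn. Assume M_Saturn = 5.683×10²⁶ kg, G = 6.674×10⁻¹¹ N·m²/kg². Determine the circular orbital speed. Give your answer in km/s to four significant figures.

v ≈ 22.26 km/s

μ = GM = 6.674×10⁻¹¹ × 5.683×10²⁶ = 3.793×10¹⁶ m³/s².
r = 76540 km = 7.654×10⁷ m.
For a circular orbit v = √(μ/r) = √(3.793×10¹⁶ / 7.654×10⁷) = √(4.955×10⁸) = 22260 m/s.
That is 22.26 km/s.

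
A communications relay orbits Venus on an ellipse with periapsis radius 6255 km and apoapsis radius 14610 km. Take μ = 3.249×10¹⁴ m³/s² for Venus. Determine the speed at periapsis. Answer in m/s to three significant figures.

Semi-major axis a = (r_p + r_a)/2 = 10432 km = 1.043×10⁷ m.
Vis-viva: v² = μ(2/r − 1/a) = 3.249×10¹⁴ × (3.197×10⁻⁷ − 9.585×10⁻⁸) = 7.274×10⁷ m²/s².
v = 8529 m/s.

v ≈ 8530 m/s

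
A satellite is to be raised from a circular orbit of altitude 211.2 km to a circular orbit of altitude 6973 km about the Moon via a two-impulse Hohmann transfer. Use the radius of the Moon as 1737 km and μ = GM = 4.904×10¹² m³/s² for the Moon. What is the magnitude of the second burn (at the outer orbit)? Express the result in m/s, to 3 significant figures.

r₁ = 1737 + 211.2 = 1948.2 km = 1.9482×10⁶ m.
r₂ = 1737 + 6973 = 8710.0 km = 8.7100×10⁶ m.
Transfer ellipse a_t = (r₁ + r₂)/2 = 5.329×10⁶ m.
At r₁: circular v_c1 = √(μ/r₁) = 1587 m/s; transfer-perilune v_p = √[μ(2/r₁ − 1/a_t)] = 2028 m/s.
At r₂: circular v_c2 = √(μ/r₂) = 750.4 m/s; transfer-apolune v_a = √[μ(2/r₂ − 1/a_t)] = 453.7 m/s.
Δv₂ = v_c2 − v_a = 296.7 m/s.

Δv ≈ 297 m/s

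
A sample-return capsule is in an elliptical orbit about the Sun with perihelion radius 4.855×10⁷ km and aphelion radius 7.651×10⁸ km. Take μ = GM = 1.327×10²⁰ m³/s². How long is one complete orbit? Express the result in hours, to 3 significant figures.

Semi-major axis a = (r_p + r_a)/2 = (4.8550×10⁷ + 7.6510×10⁸)/2 = 4.0682×10⁸ km = 4.068×10¹¹ m.
By Kepler's third law T = 2π√(a³/μ) = 2π × 2.253×10⁷ = 1.415×10⁸ s.
= 39310 hours.

T ≈ 39300 hours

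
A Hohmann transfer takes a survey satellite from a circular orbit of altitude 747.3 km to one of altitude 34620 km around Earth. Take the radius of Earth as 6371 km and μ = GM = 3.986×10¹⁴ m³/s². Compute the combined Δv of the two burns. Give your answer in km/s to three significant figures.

r₁ = 6371 + 747.3 = 7118.3 km = 7.1183×10⁶ m.
r₂ = 6371 + 34620 = 40991 km = 4.0991×10⁷ m.
Transfer ellipse a_t = (r₁ + r₂)/2 = 2.405×10⁷ m.
At r₁: circular v_c1 = √(μ/r₁) = 7483 m/s; transfer-perigee v_p = √[μ(2/r₁ − 1/a_t)] = 9768 m/s.
Δv₁ = v_p − v_c1 = 2285 m/s.
At r₂: circular v_c2 = √(μ/r₂) = 3118 m/s; transfer-apogee v_a = √[μ(2/r₂ − 1/a_t)] = 1696 m/s.
Δv₂ = v_c2 − v_a = 1422 m/s.
Total Δv = Δv₁ + Δv₂ = 3707 m/s = 3.707 km/s.

Δv_total ≈ 3.71 km/s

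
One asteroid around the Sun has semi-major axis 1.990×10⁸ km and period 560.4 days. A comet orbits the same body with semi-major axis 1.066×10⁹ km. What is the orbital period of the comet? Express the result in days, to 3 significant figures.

T₂ ≈ 6950 days

Kepler's third law: T² ∝ a³, so T₂ = T₁ (a₂/a₁)^(3/2).
a₂/a₁ = 5.357, (a₂/a₁)^(3/2) = 12.40.
T₂ = 560.4 × 12.40 = 6948 days.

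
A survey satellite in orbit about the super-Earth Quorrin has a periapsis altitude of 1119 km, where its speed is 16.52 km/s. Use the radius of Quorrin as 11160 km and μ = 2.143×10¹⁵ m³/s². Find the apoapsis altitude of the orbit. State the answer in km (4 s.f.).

r_p = 11160 + 1119 = 12279 km = 1.228×10⁷ m.
Specific energy ε = v²/2 − μ/r = -3.807×10⁷ J/kg, so a = −μ/(2ε) = 2.815×10⁷ m.
The apsides satisfy r_p + r_a = 2a, so the apoapsis radius is 2a − r_p = 4.401×10⁷ m = 44011 km.
Apoapsis altitude = 44011 − 11160 = 32851 km.

apoapsis altitude ≈ 32850 km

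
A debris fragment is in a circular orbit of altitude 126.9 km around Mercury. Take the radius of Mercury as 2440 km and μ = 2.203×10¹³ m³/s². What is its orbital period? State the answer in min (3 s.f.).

T ≈ 91.8 min

r = 2440 + 126.9 = 2566.9 km = 2.5669×10⁶ m.
Kepler's third law: T = 2π√(r³/μ) = 2π√((2.567×10⁶)³ / 2.203×10¹³).
r³/μ = 7.677×10⁵ s², so T = 2π × 8.762×10² = 5.505×10³ s.
Converting: 5.505×10³ s ÷ 60.00 = 91.76 min.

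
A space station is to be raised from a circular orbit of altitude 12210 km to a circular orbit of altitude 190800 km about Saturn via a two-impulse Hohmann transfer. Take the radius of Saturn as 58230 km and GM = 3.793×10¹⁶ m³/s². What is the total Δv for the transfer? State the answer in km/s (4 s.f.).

Δv_total ≈ 9.915 km/s

r₁ = 58230 + 12210 = 70440 km = 7.0440×10⁷ m.
r₂ = 58230 + 190800 = 249030 km = 2.4903×10⁸ m.
Transfer ellipse a_t = (r₁ + r₂)/2 = 1.597×10⁸ m.
At r₁: circular v_c1 = √(μ/r₁) = 23210 m/s; transfer-perikrone v_p = √[μ(2/r₁ − 1/a_t)] = 28970 m/s.
Δv₁ = v_p − v_c1 = 5769 m/s.
At r₂: circular v_c2 = √(μ/r₂) = 12340 m/s; transfer-apokrone v_a = √[μ(2/r₂ − 1/a_t)] = 8195 m/s.
Δv₂ = v_c2 − v_a = 4146 m/s.
Total Δv = Δv₁ + Δv₂ = 9915 m/s = 9.915 km/s.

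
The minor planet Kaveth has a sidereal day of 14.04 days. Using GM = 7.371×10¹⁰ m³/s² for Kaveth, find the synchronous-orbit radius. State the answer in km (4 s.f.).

r_sync ≈ 14010 km

T = 14.04 days = 1.213×10⁶ s.
A synchronous orbit has period T, so by Kepler's third law a = (μT²/4π²)^(1/3).
μT²/4π² = 7.371×10¹⁰ × (1.213×10⁶)² / 39.48 = 2.747×10²¹ m³.
a = 1.401×10⁷ m = 14006 km.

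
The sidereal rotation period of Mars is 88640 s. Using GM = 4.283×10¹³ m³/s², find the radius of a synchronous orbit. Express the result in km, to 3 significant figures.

r_sync ≈ 20400 km

A synchronous orbit has period T, so by Kepler's third law a = (μT²/4π²)^(1/3).
μT²/4π² = 4.283×10¹³ × (8.864×10⁴)² / 39.48 = 8.524×10²¹ m³.
a = 2.043×10⁷ m = 20428 km.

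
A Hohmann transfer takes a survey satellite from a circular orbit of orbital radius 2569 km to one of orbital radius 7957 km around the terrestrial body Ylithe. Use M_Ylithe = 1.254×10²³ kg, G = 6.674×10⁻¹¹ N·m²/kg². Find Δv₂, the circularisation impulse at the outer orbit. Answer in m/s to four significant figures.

μ = GM = 6.674×10⁻¹¹ × 1.254×10²³ = 8.369×10¹² m³/s².
r₁ = 2569 km = 2.569×10⁶ m.
r₂ = 7957 km = 7.957×10⁶ m.
Transfer ellipse a_t = (r₁ + r₂)/2 = 5.263×10⁶ m.
At r₁: circular v_c1 = √(μ/r₁) = 1805 m/s; transfer-periapsis v_p = √[μ(2/r₁ − 1/a_t)] = 2219 m/s.
At r₂: circular v_c2 = √(μ/r₂) = 1026 m/s; transfer-apoapsis v_a = √[μ(2/r₂ − 1/a_t)] = 716.5 m/s.
Δv₂ = v_c2 − v_a = 309.0 m/s.

Δv ≈ 309.0 m/s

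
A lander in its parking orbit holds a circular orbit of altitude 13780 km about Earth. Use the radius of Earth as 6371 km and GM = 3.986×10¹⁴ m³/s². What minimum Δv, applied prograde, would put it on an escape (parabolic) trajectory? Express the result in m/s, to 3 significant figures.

r = 6371 + 13780 = 20151 km = 2.0151×10⁷ m.
Circular speed v_c = √(μ/r) = 4448 m/s.
Escape speed v_esc = √(2μ/r) = √2 × v_c = 6290 m/s.
Δv = v_esc − v_c = 1842 m/s.

Δv ≈ 1840 m/s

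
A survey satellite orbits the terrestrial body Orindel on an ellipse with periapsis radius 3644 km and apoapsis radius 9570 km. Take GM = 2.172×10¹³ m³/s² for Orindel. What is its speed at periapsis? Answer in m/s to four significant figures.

v ≈ 2938 m/s

Semi-major axis a = (r_p + r_a)/2 = 6607.0 km = 6.607×10⁶ m.
Vis-viva: v² = μ(2/r − 1/a) = 2.172×10¹³ × (5.488×10⁻⁷ − 1.514×10⁻⁷) = 8.634×10⁶ m²/s².
v = 2938 m/s.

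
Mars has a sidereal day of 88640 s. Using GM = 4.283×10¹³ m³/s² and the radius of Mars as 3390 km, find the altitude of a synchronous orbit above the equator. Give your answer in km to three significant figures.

h_sync ≈ 17000 km

A synchronous orbit has period T, so by Kepler's third law a = (μT²/4π²)^(1/3).
μT²/4π² = 4.283×10¹³ × (8.864×10⁴)² / 39.48 = 8.524×10²¹ m³.
a = 2.043×10⁷ m = 20428 km.
Altitude h = a − R = 20428 − 3390 = 17038 km.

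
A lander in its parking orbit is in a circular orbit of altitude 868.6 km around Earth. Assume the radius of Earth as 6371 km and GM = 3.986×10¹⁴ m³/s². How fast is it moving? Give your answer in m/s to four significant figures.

r = 6371 + 868.6 = 7239.6 km = 7.2396×10⁶ m.
For a circular orbit v = √(μ/r) = √(3.986×10¹⁴ / 7.240×10⁶) = √(5.506×10⁷) = 7420 m/s.

v ≈ 7420 m/s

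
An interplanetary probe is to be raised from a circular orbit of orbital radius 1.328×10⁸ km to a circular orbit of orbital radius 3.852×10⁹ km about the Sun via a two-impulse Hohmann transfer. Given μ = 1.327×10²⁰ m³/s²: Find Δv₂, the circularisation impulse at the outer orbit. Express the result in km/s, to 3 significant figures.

r₁ = 1.328×10⁸ km = 1.328×10¹¹ m.
r₂ = 3.852×10⁹ km = 3.852×10¹² m.
Transfer ellipse a_t = (r₁ + r₂)/2 = 1.992×10¹² m.
At r₁: circular v_c1 = √(μ/r₁) = 31610 m/s; transfer-perihelion v_p = √[μ(2/r₁ − 1/a_t)] = 43950 m/s.
At r₂: circular v_c2 = √(μ/r₂) = 5869 m/s; transfer-aphelion v_a = √[μ(2/r₂ − 1/a_t)] = 1515 m/s.
Δv₂ = v_c2 − v_a = 4354 m/s.
= 4.354 km/s.

Δv ≈ 4.35 km/s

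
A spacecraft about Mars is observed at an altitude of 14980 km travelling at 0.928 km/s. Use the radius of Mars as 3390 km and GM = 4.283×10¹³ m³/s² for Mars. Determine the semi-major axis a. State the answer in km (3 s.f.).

r = 3390 + 14980 = 18370 km = 1.837×10⁷ m.
Vis-viva rearranged: 1/a = 2/r − v²/μ = 1.089×10⁻⁷ − 2.011×10⁻⁸ = 8.877×10⁻⁸ m⁻¹.
a = 1.127×10⁷ m = 11266 km.

a ≈ 11300 km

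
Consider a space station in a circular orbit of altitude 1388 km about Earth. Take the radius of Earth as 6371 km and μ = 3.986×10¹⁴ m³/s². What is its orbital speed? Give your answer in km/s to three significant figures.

r = 6371 + 1388 = 7759.0 km = 7.7590×10⁶ m.
For a circular orbit v = √(μ/r) = √(3.986×10¹⁴ / 7.759×10⁶) = √(5.137×10⁷) = 7167 m/s.
That is 7.167 km/s.

v ≈ 7.17 km/s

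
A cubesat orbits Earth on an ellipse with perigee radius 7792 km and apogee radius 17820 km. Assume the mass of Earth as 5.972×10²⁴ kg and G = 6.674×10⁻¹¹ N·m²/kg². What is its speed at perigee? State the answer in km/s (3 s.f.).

v ≈ 8.44 km/s

μ = GM = 6.674×10⁻¹¹ × 5.972×10²⁴ = 3.986×10¹⁴ m³/s².
Semi-major axis a = (r_p + r_a)/2 = 12806 km = 1.281×10⁷ m.
Vis-viva: v² = μ(2/r − 1/a) = 3.986×10¹⁴ × (2.567×10⁻⁷ − 7.809×10⁻⁸) = 7.118×10⁷ m²/s².
v = 8437 m/s = 8.437 km/s.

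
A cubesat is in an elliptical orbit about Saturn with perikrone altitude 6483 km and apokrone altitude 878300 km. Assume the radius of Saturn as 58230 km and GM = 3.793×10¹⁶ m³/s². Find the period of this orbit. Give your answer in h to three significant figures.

r_p = 58230 + 6483 = 64713 km = 6.4713×10⁷ m.
r_a = 58230 + 878300 = 936530 km = 9.3653×10⁸ m.
Semi-major axis a = (r_p + r_a)/2 = (64713 + 9.3653×10⁵)/2 = 5.0062×10⁵ km = 5.006×10⁸ m.
By Kepler's third law T = 2π√(a³/μ) = 2π × 5.751×10⁴ = 3.614×10⁵ s.
= 100.4 h.

T ≈ 100 h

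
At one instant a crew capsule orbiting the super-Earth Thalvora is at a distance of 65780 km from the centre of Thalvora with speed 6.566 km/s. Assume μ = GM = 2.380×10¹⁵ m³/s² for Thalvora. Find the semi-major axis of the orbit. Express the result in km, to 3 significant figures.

r = 6.578×10⁷ m.
Vis-viva rearranged: 1/a = 2/r − v²/μ = 3.040×10⁻⁸ − 1.811×10⁻⁸ = 1.229×10⁻⁸ m⁻¹.
a = 8.137×10⁷ m = 81367 km.

a ≈ 81400 km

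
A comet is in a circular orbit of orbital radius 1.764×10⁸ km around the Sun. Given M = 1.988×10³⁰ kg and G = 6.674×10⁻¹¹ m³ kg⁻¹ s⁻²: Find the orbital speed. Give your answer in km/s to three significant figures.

μ = GM = 6.674×10⁻¹¹ × 1.988×10³⁰ = 1.327×10²⁰ m³/s².
r = 1.764×10⁸ km = 1.764×10¹¹ m.
For a circular orbit v = √(μ/r) = √(1.327×10²⁰ / 1.764×10¹¹) = √(7.521×10⁸) = 27430 m/s.
That is 27.43 km/s.

v ≈ 27.4 km/s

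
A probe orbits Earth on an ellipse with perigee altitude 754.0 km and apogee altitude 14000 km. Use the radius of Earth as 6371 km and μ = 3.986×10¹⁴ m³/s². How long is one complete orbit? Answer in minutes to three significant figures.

r_p = 6371 + 754.0 = 7125.0 km = 7.1250×10⁶ m.
r_a = 6371 + 14000 = 20371 km = 2.0371×10⁷ m.
Semi-major axis a = (r_p + r_a)/2 = (7125.0 + 20371)/2 = 13748 km = 1.375×10⁷ m.
By Kepler's third law T = 2π√(a³/μ) = 2π × 2.553×10³ = 1.604×10⁴ s.
= 267.4 minutes.

T ≈ 267 minutes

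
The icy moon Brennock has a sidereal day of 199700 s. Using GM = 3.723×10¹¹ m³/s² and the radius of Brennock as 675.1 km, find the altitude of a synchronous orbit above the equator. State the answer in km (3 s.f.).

A synchronous orbit has period T, so by Kepler's third law a = (μT²/4π²)^(1/3).
μT²/4π² = 3.723×10¹¹ × (1.997×10⁵)² / 39.48 = 3.761×10²⁰ m³.
a = 7.218×10⁶ m = 7218.2 km.
Altitude h = a − R = 7218.2 − 675.1 = 6543.1 km.

h_sync ≈ 6540 km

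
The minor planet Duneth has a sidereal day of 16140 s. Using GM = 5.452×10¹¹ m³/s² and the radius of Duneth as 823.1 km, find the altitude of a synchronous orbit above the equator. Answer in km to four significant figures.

A synchronous orbit has period T, so by Kepler's third law a = (μT²/4π²)^(1/3).
μT²/4π² = 5.452×10¹¹ × (1.614×10⁴)² / 39.48 = 3.598×10¹⁸ m³.
a = 1.532×10⁶ m = 1532.3 km.
Altitude h = a − R = 1532.3 − 823.1 = 709.17 km.

h_sync ≈ 709.2 km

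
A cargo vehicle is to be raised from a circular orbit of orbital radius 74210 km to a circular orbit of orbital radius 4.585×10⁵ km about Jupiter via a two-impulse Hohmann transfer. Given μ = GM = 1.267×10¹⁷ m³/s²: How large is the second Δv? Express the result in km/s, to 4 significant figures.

r₁ = 74210 km = 7.421×10⁷ m.
r₂ = 4.585×10⁵ km = 4.585×10⁸ m.
Transfer ellipse a_t = (r₁ + r₂)/2 = 2.664×10⁸ m.
At r₁: circular v_c1 = √(μ/r₁) = 41320 m/s; transfer-perijove v_p = √[μ(2/r₁ − 1/a_t)] = 54210 m/s.
At r₂: circular v_c2 = √(μ/r₂) = 16620 m/s; transfer-apojove v_a = √[μ(2/r₂ − 1/a_t)] = 8774 m/s.
Δv₂ = v_c2 − v_a = 7849 m/s.
= 7.849 km/s.

Δv ≈ 7.849 km/s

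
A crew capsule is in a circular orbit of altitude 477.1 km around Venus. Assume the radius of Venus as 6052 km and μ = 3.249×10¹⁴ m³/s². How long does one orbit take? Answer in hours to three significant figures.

T ≈ 1.62 hours

r = 6052 + 477.1 = 6529.1 km = 6.5291×10⁶ m.
Kepler's third law: T = 2π√(r³/μ) = 2π√((6.529×10⁶)³ / 3.249×10¹⁴).
r³/μ = 8.567×10⁵ s², so T = 2π × 9.256×10² = 5.815×10³ s.
Converting: 5.815×10³ s ÷ 3600 = 1.615 hours.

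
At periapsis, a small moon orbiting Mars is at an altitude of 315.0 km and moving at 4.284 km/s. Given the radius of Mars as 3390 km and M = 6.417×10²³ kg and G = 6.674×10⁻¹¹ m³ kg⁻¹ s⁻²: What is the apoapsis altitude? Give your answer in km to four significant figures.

apoapsis altitude ≈ 10880 km

μ = GM = 6.674×10⁻¹¹ × 6.417×10²³ = 4.283×10¹³ m³/s².
r_p = 3390 + 315.0 = 3705.0 km = 3.705×10⁶ m.
Specific energy ε = v²/2 − μ/r = -2.383×10⁶ J/kg, so a = −μ/(2ε) = 8.986×10⁶ m.
The apsides satisfy r_p + r_a = 2a, so the apoapsis radius is 2a − r_p = 1.427×10⁷ m = 14267 km.
Apoapsis altitude = 14267 − 3390 = 10877 km.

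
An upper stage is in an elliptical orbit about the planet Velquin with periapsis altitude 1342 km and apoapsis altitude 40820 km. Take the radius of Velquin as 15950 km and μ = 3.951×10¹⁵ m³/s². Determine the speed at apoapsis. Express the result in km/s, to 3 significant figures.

r_p = 15950 + 1342 = 17292 km = 1.7292×10⁷ m.
r_a = 15950 + 40820 = 56770 km = 5.6770×10⁷ m.
Semi-major axis a = (r_p + r_a)/2 = 37031 km = 3.703×10⁷ m.
Vis-viva: v² = μ(2/r − 1/a) = 3.951×10¹⁵ × (3.523×10⁻⁸ − 2.700×10⁻⁸) = 3.250×10⁷ m²/s².
v = 5701 m/s = 5.701 km/s.

v ≈ 5.70 km/s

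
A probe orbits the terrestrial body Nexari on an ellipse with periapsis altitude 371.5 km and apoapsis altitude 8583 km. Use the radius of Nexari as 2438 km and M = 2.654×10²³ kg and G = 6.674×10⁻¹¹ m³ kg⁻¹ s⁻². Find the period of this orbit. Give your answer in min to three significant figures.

μ = GM = 6.674×10⁻¹¹ × 2.654×10²³ = 1.771×10¹³ m³/s².
r_p = 2438 + 371.5 = 2809.5 km = 2.8095×10⁶ m.
r_a = 2438 + 8583 = 11021 km = 1.1021×10⁷ m.
Semi-major axis a = (r_p + r_a)/2 = (2809.5 + 11021)/2 = 6915.2 km = 6.915×10⁶ m.
By Kepler's third law T = 2π√(a³/μ) = 2π × 4.321×10³ = 2.715×10⁴ s.
= 452.5 min.

T ≈ 452 min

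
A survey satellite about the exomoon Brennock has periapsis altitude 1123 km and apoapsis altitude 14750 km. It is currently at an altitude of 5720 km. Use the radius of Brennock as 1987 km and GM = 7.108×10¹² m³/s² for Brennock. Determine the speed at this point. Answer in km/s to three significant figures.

v ≈ 1.06 km/s

r_p = 1987 + 1123 = 3110.0 km = 3.1100×10⁶ m.
r_a = 1987 + 14750 = 16737 km = 1.6737×10⁷ m.
r = 1987 + 5720 = 7707.0 km = 7.707×10⁶ m.
Semi-major axis a = (r_p + r_a)/2 = 9923.5 km = 9.924×10⁶ m.
Vis-viva: v² = μ(2/r − 1/a) = 7.108×10¹² × (2.595×10⁻⁷ − 1.008×10⁻⁷) = 1.128×10⁶ m²/s².
v = 1062 m/s = 1.062 km/s.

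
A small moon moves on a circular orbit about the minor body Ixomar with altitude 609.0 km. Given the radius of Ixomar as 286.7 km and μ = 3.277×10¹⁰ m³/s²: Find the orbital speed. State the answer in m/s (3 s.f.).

v ≈ 191 m/s

r = 286.7 + 609.0 = 895.70 km = 8.9570×10⁵ m.
For a circular orbit v = √(μ/r) = √(3.277×10¹⁰ / 8.957×10⁵) = √(3.659×10⁴) = 191.3 m/s.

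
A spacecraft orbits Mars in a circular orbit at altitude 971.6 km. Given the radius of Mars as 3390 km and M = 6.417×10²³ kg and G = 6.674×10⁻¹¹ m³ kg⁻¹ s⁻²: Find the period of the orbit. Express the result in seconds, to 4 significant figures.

T ≈ 8746 seconds

μ = GM = 6.674×10⁻¹¹ × 6.417×10²³ = 4.283×10¹³ m³/s².
r = 3390 + 971.6 = 4361.6 km = 4.3616×10⁶ m.
Kepler's third law: T = 2π√(r³/μ) = 2π√((4.362×10⁶)³ / 4.283×10¹³).
r³/μ = 1.937×10⁶ s², so T = 2π × 1.392×10³ = 8.746×10³ s.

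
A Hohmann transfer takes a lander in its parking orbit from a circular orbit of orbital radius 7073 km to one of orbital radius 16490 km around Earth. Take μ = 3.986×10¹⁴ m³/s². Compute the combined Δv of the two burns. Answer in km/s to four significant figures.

Δv_total ≈ 2.481 km/s

r₁ = 7073 km = 7.073×10⁶ m.
r₂ = 16490 km = 1.649×10⁷ m.
Transfer ellipse a_t = (r₁ + r₂)/2 = 1.178×10⁷ m.
At r₁: circular v_c1 = √(μ/r₁) = 7507 m/s; transfer-perigee v_p = √[μ(2/r₁ − 1/a_t)] = 8881 m/s.
Δv₁ = v_p − v_c1 = 1374 m/s.
At r₂: circular v_c2 = √(μ/r₂) = 4917 m/s; transfer-apogee v_a = √[μ(2/r₂ − 1/a_t)] = 3809 m/s.
Δv₂ = v_c2 − v_a = 1107 m/s.
Total Δv = Δv₁ + Δv₂ = 2481 m/s = 2.481 km/s.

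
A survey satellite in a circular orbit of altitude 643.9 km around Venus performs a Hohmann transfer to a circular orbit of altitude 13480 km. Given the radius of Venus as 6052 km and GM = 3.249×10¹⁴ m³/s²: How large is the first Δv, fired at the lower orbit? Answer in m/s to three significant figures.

r₁ = 6052 + 643.9 = 6695.9 km = 6.6959×10⁶ m.
r₂ = 6052 + 13480 = 19532 km = 1.9532×10⁷ m.
Transfer ellipse a_t = (r₁ + r₂)/2 = 1.311×10⁷ m.
At r₁: circular v_c1 = √(μ/r₁) = 6966 m/s; transfer-periapsis v_p = √[μ(2/r₁ − 1/a_t)] = 8501 m/s.
Δv₁ = v_p − v_c1 = 1535 m/s.

Δv ≈ 1540 m/s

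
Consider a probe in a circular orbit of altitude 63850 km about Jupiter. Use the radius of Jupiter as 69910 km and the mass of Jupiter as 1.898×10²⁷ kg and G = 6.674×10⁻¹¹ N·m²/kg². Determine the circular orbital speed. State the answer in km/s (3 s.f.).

v ≈ 30.8 km/s

μ = GM = 6.674×10⁻¹¹ × 1.898×10²⁷ = 1.267×10¹⁷ m³/s².
r = 69910 + 63850 = 133760 km = 1.3376×10⁸ m.
For a circular orbit v = √(μ/r) = √(1.267×10¹⁷ / 1.338×10⁸) = √(9.470×10⁸) = 30770 m/s.
That is 30.77 km/s.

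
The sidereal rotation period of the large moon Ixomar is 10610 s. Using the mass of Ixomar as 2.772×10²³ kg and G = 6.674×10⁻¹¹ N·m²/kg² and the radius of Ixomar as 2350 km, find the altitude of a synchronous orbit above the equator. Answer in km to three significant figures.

h_sync ≈ 1400 km

μ = GM = 6.674×10⁻¹¹ × 2.772×10²³ = 1.850×10¹³ m³/s².
A synchronous orbit has period T, so by Kepler's third law a = (μT²/4π²)^(1/3).
μT²/4π² = 1.850×10¹³ × (1.061×10⁴)² / 39.48 = 5.275×10¹⁹ m³.
a = 3.750×10⁶ m = 3750.5 km.
Altitude h = a − R = 3750.5 − 2350 = 1400.5 km.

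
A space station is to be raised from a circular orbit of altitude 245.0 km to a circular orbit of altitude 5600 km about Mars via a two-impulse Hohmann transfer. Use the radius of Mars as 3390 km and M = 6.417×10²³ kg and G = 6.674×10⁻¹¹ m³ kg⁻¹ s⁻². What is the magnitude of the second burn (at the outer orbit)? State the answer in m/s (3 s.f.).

Δv ≈ 526 m/s

μ = GM = 6.674×10⁻¹¹ × 6.417×10²³ = 4.283×10¹³ m³/s².
r₁ = 3390 + 245.0 = 3635.0 km = 3.6350×10⁶ m.
r₂ = 3390 + 5600 = 8990.0 km = 8.9900×10⁶ m.
Transfer ellipse a_t = (r₁ + r₂)/2 = 6.312×10⁶ m.
At r₁: circular v_c1 = √(μ/r₁) = 3432 m/s; transfer-periapsis v_p = √[μ(2/r₁ − 1/a_t)] = 4096 m/s.
At r₂: circular v_c2 = √(μ/r₂) = 2183 m/s; transfer-apoapsis v_a = √[μ(2/r₂ − 1/a_t)] = 1656 m/s.
Δv₂ = v_c2 − v_a = 526.4 m/s.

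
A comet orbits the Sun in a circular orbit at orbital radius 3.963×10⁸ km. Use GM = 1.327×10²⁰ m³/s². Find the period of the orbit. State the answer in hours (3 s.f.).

T ≈ 37800 hours

r = 3.963×10⁸ km = 3.963×10¹¹ m.
Kepler's third law: T = 2π√(r³/μ) = 2π√((3.963×10¹¹)³ / 1.327×10²⁰).
r³/μ = 4.690×10¹⁴ s², so T = 2π × 2.166×10⁷ = 1.361×10⁸ s.
Converting: 1.361×10⁸ s ÷ 3600 = 37800 hours.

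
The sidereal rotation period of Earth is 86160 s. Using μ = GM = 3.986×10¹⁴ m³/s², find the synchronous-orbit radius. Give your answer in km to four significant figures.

A synchronous orbit has period T, so by Kepler's third law a = (μT²/4π²)^(1/3).
μT²/4π² = 3.986×10¹⁴ × (8.616×10⁴)² / 39.48 = 7.495×10²² m³.
a = 4.216×10⁷ m = 42163 km.

r_sync ≈ 42160 km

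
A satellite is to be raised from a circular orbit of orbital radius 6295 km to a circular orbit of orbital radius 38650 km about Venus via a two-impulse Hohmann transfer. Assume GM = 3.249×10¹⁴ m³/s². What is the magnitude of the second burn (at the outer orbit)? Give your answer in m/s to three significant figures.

r₁ = 6295 km = 6.295×10⁶ m.
r₂ = 38650 km = 3.865×10⁷ m.
Transfer ellipse a_t = (r₁ + r₂)/2 = 2.247×10⁷ m.
At r₁: circular v_c1 = √(μ/r₁) = 7184 m/s; transfer-periapsis v_p = √[μ(2/r₁ − 1/a_t)] = 9422 m/s.
At r₂: circular v_c2 = √(μ/r₂) = 2899 m/s; transfer-apoapsis v_a = √[μ(2/r₂ − 1/a_t)] = 1535 m/s.
Δv₂ = v_c2 − v_a = 1365 m/s.

Δv ≈ 1360 m/s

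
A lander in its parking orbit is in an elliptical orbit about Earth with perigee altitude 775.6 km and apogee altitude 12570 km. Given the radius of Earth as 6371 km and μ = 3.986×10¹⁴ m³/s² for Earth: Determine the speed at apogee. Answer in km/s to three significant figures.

v ≈ 3.40 km/s

r_p = 6371 + 775.6 = 7146.6 km = 7.1466×10⁶ m.
r_a = 6371 + 12570 = 18941 km = 1.8941×10⁷ m.
Semi-major axis a = (r_p + r_a)/2 = 13044 km = 1.304×10⁷ m.
Vis-viva: v² = μ(2/r − 1/a) = 3.986×10¹⁴ × (1.056×10⁻⁷ − 7.666×10⁻⁸) = 1.153×10⁷ m²/s².
v = 3396 m/s = 3.396 km/s.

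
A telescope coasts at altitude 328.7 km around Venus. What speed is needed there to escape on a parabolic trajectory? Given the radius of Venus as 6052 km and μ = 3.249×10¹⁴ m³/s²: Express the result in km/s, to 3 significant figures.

v_esc ≈ 10.1 km/s

r = 6052 + 328.7 = 6380.7 km = 6.3807×10⁶ m.
Escape speed v_esc = √(2μ/r) = √(2 × 3.249×10¹⁴ / 6.381×10⁶) = √(1.018×10⁸) = 10090 m/s.
= 10.09 km/s.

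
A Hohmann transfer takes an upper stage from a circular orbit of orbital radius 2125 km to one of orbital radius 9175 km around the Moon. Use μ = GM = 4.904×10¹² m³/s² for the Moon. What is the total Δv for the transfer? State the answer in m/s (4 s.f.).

r₁ = 2125 km = 2.125×10⁶ m.
r₂ = 9175 km = 9.175×10⁶ m.
Transfer ellipse a_t = (r₁ + r₂)/2 = 5.650×10⁶ m.
At r₁: circular v_c1 = √(μ/r₁) = 1519 m/s; transfer-perilune v_p = √[μ(2/r₁ − 1/a_t)] = 1936 m/s.
Δv₁ = v_p − v_c1 = 416.7 m/s.
At r₂: circular v_c2 = √(μ/r₂) = 731.1 m/s; transfer-apolune v_a = √[μ(2/r₂ − 1/a_t)] = 448.4 m/s.
Δv₂ = v_c2 − v_a = 282.7 m/s.
Total Δv = Δv₁ + Δv₂ = 699.5 m/s.

Δv_total ≈ 699.5 m/s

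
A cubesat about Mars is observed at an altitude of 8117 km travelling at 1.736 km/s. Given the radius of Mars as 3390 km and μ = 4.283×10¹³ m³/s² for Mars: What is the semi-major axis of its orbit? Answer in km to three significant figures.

r = 3390 + 8117 = 11507 km = 1.151×10⁷ m.
Specific orbital energy ε = v²/2 − μ/r = (1736)²/2 − 4.283×10¹³/1.151×10⁷ = -2.215×10⁶ J/kg.
Since ε = −μ/(2a), a = −μ/(2ε) = 9.667×10⁶ m = 9667.1 km.

a ≈ 9670 km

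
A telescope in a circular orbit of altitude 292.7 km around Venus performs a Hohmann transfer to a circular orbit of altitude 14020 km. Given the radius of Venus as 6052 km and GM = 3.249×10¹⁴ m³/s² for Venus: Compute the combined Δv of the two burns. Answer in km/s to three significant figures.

r₁ = 6052 + 292.7 = 6344.7 km = 6.3447×10⁶ m.
r₂ = 6052 + 14020 = 20072 km = 2.0072×10⁷ m.
Transfer ellipse a_t = (r₁ + r₂)/2 = 1.321×10⁷ m.
At r₁: circular v_c1 = √(μ/r₁) = 7156 m/s; transfer-periapsis v_p = √[μ(2/r₁ − 1/a_t)] = 8821 m/s.
Δv₁ = v_p − v_c1 = 1665 m/s.
At r₂: circular v_c2 = √(μ/r₂) = 4023 m/s; transfer-apoapsis v_a = √[μ(2/r₂ − 1/a_t)] = 2788 m/s.
Δv₂ = v_c2 − v_a = 1235 m/s.
Total Δv = Δv₁ + Δv₂ = 2900 m/s = 2.900 km/s.

Δv_total ≈ 2.90 km/s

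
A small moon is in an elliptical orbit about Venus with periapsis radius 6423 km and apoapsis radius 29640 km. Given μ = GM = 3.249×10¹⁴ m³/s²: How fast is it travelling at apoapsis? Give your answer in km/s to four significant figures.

Semi-major axis a = (r_p + r_a)/2 = 18032 km = 1.803×10⁷ m.
Vis-viva: v² = μ(2/r − 1/a) = 3.249×10¹⁴ × (6.748×10⁻⁸ − 5.546×10⁻⁸) = 3.905×10⁶ m²/s².
v = 1976 m/s = 1.976 km/s.

v ≈ 1.976 km/s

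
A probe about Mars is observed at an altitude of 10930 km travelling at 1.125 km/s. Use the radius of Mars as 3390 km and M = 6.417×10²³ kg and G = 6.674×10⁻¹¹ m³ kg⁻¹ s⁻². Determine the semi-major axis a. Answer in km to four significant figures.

a ≈ 9082 km

μ = GM = 6.674×10⁻¹¹ × 6.417×10²³ = 4.283×10¹³ m³/s².
r = 3390 + 10930 = 14320 km = 1.432×10⁷ m.
Vis-viva rearranged: 1/a = 2/r − v²/μ = 1.397×10⁻⁷ − 2.955×10⁻⁸ = 1.101×10⁻⁷ m⁻¹.
a = 9.082×10⁶ m = 9081.6 km.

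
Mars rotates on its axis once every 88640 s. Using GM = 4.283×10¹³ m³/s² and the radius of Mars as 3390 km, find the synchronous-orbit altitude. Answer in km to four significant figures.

A synchronous orbit has period T, so by Kepler's third law a = (μT²/4π²)^(1/3).
μT²/4π² = 4.283×10¹³ × (8.864×10⁴)² / 39.48 = 8.524×10²¹ m³.
a = 2.043×10⁷ m = 20428 km.
Altitude h = a − R = 20428 − 3390 = 17038 km.

h_sync ≈ 17040 km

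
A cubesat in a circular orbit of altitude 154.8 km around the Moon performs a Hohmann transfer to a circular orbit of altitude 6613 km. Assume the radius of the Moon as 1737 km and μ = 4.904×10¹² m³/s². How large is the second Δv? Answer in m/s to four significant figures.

r₁ = 1737 + 154.8 = 1891.8 km = 1.8918×10⁶ m.
r₂ = 1737 + 6613 = 8350.0 km = 8.3500×10⁶ m.
Transfer ellipse a_t = (r₁ + r₂)/2 = 5.121×10⁶ m.
At r₁: circular v_c1 = √(μ/r₁) = 1610 m/s; transfer-perilune v_p = √[μ(2/r₁ − 1/a_t)] = 2056 m/s.
At r₂: circular v_c2 = √(μ/r₂) = 766.4 m/s; transfer-apolune v_a = √[μ(2/r₂ − 1/a_t)] = 465.8 m/s.
Δv₂ = v_c2 − v_a = 300.6 m/s.

Δv ≈ 300.6 m/s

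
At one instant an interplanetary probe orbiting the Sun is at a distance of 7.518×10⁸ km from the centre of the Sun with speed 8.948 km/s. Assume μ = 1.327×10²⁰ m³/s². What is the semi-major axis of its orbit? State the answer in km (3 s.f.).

r = 7.518×10¹¹ m.
Vis-viva rearranged: 1/a = 2/r − v²/μ = 2.660×10⁻¹² − 6.034×10⁻¹³ = 2.057×10⁻¹² m⁻¹.
a = 4.862×10¹¹ m = 4.8616×10⁸ km.

a ≈ 4.86×10⁸ km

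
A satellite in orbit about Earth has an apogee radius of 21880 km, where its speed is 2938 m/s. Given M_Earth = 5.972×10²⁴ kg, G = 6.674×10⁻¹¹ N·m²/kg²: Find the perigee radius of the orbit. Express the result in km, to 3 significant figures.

μ = GM = 6.674×10⁻¹¹ × 5.972×10²⁴ = 3.986×10¹⁴ m³/s².
r_a = 2.188×10⁷ m.
Specific energy ε = v²/2 − μ/r = -1.390×10⁷ J/kg, so a = −μ/(2ε) = 1.434×10⁷ m.
The apsides satisfy r_p + r_a = 2a, so the perigee radius is 2a − r_a = 6.794×10⁶ m = 6793.5 km.

perigee radius ≈ 6790 km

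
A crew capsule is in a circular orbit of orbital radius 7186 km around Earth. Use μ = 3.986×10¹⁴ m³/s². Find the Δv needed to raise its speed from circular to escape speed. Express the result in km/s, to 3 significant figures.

Δv ≈ 3.08 km/s

r = 7186 km = 7.186×10⁶ m.
Circular speed v_c = √(μ/r) = 7448 m/s.
Escape speed v_esc = √(2μ/r) = √2 × v_c = 10530 m/s.
Δv = v_esc − v_c = 3085 m/s = 3.085 km/s.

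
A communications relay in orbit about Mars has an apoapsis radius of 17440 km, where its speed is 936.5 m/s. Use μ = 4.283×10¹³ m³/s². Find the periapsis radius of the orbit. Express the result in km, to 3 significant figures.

r_a = 1.744×10⁷ m.
Specific energy ε = v²/2 − μ/r = -2.017×10⁶ J/kg, so a = −μ/(2ε) = 1.062×10⁷ m.
The apsides satisfy r_p + r_a = 2a, so the periapsis radius is 2a − r_a = 3.791×10⁶ m = 3791.0 km.

periapsis radius ≈ 3790 km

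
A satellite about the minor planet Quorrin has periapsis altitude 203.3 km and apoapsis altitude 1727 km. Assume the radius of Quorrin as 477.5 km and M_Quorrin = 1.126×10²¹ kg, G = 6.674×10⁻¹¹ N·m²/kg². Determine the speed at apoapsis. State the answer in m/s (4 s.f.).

v ≈ 126.8 m/s

μ = GM = 6.674×10⁻¹¹ × 1.126×10²¹ = 7.515×10¹⁰ m³/s².
r_p = 477.5 + 203.3 = 680.80 km = 6.8080×10⁵ m.
r_a = 477.5 + 1727 = 2204.5 km = 2.2045×10⁶ m.
Semi-major axis a = (r_p + r_a)/2 = 1442.7 km = 1.443×10⁶ m.
Vis-viva: v² = μ(2/r − 1/a) = 7.515×10¹⁰ × (9.072×10⁻⁷ − 6.932×10⁻⁷) = 1.609×10⁴ m²/s².
v = 126.8 m/s.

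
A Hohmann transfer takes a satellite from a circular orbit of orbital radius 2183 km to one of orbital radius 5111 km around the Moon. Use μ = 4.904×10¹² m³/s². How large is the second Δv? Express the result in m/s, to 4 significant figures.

Δv ≈ 221.7 m/s

r₁ = 2183 km = 2.183×10⁶ m.
r₂ = 5111 km = 5.111×10⁶ m.
Transfer ellipse a_t = (r₁ + r₂)/2 = 3.647×10⁶ m.
At r₁: circular v_c1 = √(μ/r₁) = 1499 m/s; transfer-perilune v_p = √[μ(2/r₁ − 1/a_t)] = 1774 m/s.
At r₂: circular v_c2 = √(μ/r₂) = 979.5 m/s; transfer-apolune v_a = √[μ(2/r₂ − 1/a_t)] = 757.8 m/s.
Δv₂ = v_c2 − v_a = 221.7 m/s.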